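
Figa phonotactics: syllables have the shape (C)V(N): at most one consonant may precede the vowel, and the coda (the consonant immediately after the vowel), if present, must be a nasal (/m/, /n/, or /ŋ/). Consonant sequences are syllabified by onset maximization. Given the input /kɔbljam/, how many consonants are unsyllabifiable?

2

Under (C)V(N), the unsyllabifiable consonants are /b/, /l/ (only a nasal (/m/, /n/, or /ŋ/) is licensed in coda position; onsets are limited to one consonant).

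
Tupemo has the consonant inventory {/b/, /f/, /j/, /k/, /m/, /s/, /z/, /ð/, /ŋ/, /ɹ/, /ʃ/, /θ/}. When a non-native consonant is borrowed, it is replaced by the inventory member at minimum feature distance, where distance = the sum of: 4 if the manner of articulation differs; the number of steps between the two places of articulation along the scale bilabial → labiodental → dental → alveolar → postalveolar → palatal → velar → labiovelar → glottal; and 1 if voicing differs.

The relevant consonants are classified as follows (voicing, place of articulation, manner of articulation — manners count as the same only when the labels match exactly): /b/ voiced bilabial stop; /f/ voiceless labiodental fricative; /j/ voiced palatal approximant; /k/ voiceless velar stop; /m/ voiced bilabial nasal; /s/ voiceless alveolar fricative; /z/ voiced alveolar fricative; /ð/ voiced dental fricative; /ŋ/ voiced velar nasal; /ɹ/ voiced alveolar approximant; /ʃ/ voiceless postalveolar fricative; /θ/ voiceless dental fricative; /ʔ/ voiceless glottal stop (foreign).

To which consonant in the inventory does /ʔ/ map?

/k/ is closest: same manner (stop), place distance 2 (glottal→velar), same voicing; total 2. Next closest is /ŋ/ at distance 7.

k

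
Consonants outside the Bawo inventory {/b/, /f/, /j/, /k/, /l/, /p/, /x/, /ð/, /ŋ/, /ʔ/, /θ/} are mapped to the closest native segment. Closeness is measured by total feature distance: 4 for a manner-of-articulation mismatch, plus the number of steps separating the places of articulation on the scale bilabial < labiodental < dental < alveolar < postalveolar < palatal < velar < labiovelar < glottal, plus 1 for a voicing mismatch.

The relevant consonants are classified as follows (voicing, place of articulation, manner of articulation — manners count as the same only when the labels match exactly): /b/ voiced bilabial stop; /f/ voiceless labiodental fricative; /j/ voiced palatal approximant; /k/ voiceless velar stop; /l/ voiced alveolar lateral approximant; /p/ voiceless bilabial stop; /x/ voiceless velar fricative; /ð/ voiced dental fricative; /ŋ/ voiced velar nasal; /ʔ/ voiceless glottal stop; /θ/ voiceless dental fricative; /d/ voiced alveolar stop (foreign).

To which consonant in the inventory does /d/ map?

/b/ is closest: same manner (stop), place distance 3 (alveolar→bilabial), same voicing; total 3. Next closest is /k/ at distance 4.

b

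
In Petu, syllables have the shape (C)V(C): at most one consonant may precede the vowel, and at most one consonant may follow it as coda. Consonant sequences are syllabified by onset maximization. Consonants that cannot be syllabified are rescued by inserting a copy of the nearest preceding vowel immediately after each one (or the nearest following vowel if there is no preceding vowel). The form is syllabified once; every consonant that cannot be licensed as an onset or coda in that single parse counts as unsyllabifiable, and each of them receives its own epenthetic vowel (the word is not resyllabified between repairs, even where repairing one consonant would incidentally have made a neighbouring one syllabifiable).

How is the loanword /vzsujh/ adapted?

vuzusujhu

The consonants /v/, /z/, /h/ cannot be parsed into a legal (C)V(C) syllable (at most one coda consonant is licensed; onsets are limited to one consonant).
Each unlicensed consonant becomes the onset of a new syllable: /v/ → /vu/, /z/ → /zu/, /h/ → /hu/.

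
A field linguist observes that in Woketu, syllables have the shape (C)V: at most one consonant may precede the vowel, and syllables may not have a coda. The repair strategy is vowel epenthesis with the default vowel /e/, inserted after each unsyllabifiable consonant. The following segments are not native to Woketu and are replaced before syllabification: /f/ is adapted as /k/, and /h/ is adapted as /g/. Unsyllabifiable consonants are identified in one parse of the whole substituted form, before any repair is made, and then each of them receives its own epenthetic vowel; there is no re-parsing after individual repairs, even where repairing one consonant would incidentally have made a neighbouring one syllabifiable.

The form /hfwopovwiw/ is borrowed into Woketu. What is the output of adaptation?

gekewopovewiwe

Substitution: /h/ → /g/, /f/ → /k/, giving /gkwopovwiw/.
The consonants /g/, /k/, /v/, /w/ cannot be parsed into a legal (C)V syllable (no codas are permitted; onsets are limited to one consonant).
Epenthesis after each stranded consonant: /g/ → /ge/, /k/ → /ke/, /v/ → /ve/, /w/ → /we/.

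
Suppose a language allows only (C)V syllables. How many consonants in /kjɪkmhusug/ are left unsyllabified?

4

The consonants /k/, /k/, /m/, /g/ cannot be parsed into a legal (C)V syllable (no codas are permitted; onsets are limited to one consonant).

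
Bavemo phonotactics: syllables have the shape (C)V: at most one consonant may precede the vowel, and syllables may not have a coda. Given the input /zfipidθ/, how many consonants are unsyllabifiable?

Syllabifying with onset maximization leaves /z/, /d/, /θ/ stranded (no codas are permitted; onsets are limited to one consonant).

3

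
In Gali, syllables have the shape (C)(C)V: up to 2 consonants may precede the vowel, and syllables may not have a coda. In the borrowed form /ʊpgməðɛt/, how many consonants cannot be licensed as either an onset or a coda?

The consonants /p/, /t/ cannot be parsed into a legal (C)(C)V syllable (no codas are permitted; onsets may contain at most 2 consonants).

2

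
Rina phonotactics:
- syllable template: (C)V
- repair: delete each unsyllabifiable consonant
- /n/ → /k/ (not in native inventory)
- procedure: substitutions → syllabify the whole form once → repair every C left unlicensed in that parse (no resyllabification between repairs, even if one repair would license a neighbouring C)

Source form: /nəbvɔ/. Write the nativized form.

Substitution: /n/ → /k/, giving /kəbvɔ/.
Syllabifying with onset maximization leaves /b/ stranded (no codas are permitted; onsets are limited to one consonant).
Deletion applies to /b/.

kəvɔ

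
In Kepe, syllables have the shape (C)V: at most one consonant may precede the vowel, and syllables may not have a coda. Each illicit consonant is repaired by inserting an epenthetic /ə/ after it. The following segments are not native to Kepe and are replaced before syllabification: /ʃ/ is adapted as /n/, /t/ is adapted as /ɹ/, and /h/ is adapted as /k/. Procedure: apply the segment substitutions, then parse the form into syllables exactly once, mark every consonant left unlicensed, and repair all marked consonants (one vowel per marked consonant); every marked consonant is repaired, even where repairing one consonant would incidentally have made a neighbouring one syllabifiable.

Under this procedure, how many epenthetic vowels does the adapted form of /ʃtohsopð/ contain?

After substitution the input is /nɹoksopð/.
The unsyllabifiable consonants are /n/, /k/, /p/, /ð/; each receives one epenthetic vowel.

4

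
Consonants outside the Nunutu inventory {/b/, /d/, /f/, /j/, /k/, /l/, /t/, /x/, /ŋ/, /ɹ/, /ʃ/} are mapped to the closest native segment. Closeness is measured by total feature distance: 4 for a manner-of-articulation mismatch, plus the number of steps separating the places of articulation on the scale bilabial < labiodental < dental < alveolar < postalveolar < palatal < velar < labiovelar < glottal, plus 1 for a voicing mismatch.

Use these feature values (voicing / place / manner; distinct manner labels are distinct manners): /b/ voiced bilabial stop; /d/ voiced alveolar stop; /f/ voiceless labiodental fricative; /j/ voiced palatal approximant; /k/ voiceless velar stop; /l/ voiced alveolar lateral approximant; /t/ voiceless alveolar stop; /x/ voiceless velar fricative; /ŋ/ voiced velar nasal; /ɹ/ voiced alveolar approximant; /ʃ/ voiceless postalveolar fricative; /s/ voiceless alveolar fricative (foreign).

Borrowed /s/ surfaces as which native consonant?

ʃ

/ʃ/ is closest: same manner (fricative), place distance 1 (alveolar→postalveolar), same voicing; total 1. Next closest is /f/ at distance 2.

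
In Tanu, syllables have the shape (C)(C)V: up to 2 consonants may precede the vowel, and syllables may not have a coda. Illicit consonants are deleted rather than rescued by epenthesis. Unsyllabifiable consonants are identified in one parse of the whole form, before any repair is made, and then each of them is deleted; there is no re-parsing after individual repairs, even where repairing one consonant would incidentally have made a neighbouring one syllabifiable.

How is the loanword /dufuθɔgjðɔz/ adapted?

Syllabifying with onset maximization leaves /g/, /z/ stranded (no codas are permitted; onsets may contain at most 2 consonants).
Deletion applies to /g/, /z/.

dufuθɔjðɔ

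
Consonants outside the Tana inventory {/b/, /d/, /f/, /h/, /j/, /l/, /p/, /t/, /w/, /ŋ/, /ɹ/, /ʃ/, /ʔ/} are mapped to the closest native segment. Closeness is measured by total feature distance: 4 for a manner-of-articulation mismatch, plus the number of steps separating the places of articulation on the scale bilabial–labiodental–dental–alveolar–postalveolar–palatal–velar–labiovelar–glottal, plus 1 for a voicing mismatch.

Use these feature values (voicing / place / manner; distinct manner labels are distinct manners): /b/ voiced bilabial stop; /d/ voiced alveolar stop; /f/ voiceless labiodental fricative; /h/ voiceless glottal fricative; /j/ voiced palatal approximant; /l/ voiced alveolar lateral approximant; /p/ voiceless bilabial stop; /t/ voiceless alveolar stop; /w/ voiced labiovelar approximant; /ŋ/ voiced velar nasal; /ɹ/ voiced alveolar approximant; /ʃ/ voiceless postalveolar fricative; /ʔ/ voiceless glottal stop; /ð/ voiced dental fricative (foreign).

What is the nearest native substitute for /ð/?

f

/f/ is closest: same manner (fricative), place distance 1 (dental→labiodental), voicing differs (+1); total 2. Next closest is /ʃ/ at distance 3.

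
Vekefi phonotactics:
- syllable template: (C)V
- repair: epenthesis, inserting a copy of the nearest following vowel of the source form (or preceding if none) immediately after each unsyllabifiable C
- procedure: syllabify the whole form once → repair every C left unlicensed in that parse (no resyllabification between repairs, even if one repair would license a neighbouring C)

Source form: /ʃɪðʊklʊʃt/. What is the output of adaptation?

The consonants /k/, /ʃ/, /t/ cannot be parsed into a legal (C)V syllable (no codas are permitted; onsets are limited to one consonant).
Inserting the epenthetic vowel yields /k/ → /kʊ/, /ʃ/ → /ʃʊ/, /t/ → /tʊ/.

ʃɪðʊkʊlʊʃʊtʊ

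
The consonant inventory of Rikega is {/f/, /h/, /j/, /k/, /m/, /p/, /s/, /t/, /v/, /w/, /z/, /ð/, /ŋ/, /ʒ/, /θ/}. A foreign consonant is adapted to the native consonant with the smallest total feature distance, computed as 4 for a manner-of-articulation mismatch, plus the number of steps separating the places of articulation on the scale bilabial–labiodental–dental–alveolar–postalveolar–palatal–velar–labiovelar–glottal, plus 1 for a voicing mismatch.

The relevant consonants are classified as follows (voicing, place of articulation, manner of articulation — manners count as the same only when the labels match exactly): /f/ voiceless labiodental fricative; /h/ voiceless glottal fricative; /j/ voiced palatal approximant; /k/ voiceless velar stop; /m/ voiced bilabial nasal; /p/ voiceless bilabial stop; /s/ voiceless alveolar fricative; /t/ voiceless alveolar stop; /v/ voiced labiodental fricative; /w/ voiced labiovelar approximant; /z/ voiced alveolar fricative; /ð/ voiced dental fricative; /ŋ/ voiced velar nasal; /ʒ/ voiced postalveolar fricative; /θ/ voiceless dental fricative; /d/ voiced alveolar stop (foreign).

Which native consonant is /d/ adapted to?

t

/t/ is closest: same manner (stop), place distance 0 (alveolar→alveolar), voicing differs (+1); total 1. Next closest is /k/ at distance 4.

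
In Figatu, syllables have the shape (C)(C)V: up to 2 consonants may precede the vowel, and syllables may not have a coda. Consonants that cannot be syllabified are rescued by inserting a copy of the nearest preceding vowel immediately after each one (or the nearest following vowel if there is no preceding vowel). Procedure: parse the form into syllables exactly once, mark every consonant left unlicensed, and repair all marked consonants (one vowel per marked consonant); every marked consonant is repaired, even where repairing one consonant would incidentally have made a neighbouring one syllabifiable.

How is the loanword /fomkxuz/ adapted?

fomokxuzu

Syllabifying with onset maximization leaves /m/, /z/ stranded (no codas are permitted; onsets may contain at most 2 consonants).
Inserting the epenthetic vowel yields /m/ → /mo/, /z/ → /zu/.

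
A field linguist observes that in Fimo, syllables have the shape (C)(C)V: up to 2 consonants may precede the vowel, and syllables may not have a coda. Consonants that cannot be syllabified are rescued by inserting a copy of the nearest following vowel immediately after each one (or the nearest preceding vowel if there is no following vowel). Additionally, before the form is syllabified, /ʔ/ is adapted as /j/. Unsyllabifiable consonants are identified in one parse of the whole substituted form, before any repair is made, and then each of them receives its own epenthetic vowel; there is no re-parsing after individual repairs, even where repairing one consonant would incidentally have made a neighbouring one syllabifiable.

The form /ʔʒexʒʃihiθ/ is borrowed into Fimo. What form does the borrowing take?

jʒexiʒʃihiθi

Substitution: /ʔ/ → /j/, giving /jʒexʒʃihiθ/.
Syllabifying with onset maximization leaves /x/, /θ/ stranded (no codas are permitted; onsets may contain at most 2 consonants).
Epenthesis after each stranded consonant: /x/ → /xi/, /θ/ → /θi/.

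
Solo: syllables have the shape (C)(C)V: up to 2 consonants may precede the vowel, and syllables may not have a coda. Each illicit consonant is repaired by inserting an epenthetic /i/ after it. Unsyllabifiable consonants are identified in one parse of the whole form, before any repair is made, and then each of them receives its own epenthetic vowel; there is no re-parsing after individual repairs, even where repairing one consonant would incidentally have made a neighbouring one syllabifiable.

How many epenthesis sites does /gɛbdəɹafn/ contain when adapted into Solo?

The unsyllabifiable consonants are /f/, /n/; each receives one epenthetic vowel.

2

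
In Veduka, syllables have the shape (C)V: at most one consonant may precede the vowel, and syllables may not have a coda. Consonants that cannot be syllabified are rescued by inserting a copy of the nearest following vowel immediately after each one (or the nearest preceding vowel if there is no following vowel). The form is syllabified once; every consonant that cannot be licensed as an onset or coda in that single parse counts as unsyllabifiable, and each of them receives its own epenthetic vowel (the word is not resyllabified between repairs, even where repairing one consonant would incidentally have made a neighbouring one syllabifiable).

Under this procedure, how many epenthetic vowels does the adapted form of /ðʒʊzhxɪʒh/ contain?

5

The unsyllabifiable consonants are /ð/, /z/, /h/, /ʒ/, /h/; each receives one epenthetic vowel.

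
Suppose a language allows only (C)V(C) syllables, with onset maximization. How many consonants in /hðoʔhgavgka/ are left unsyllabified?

3

Syllabifying with onset maximization leaves /h/, /h/, /g/ stranded (at most one coda consonant is licensed; onsets are limited to one consonant).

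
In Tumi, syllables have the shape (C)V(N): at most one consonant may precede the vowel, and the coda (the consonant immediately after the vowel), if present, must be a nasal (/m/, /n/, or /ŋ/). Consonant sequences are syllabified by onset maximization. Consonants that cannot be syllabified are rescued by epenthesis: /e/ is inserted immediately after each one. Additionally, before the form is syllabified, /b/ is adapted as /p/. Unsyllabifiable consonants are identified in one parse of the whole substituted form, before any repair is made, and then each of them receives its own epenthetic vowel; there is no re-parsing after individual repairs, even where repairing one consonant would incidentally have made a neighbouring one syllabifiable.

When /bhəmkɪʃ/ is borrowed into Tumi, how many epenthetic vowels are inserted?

After substitution the input is /phəmkɪʃ/.
The unsyllabifiable consonants are /p/, /ʃ/; each receives one epenthetic vowel.

2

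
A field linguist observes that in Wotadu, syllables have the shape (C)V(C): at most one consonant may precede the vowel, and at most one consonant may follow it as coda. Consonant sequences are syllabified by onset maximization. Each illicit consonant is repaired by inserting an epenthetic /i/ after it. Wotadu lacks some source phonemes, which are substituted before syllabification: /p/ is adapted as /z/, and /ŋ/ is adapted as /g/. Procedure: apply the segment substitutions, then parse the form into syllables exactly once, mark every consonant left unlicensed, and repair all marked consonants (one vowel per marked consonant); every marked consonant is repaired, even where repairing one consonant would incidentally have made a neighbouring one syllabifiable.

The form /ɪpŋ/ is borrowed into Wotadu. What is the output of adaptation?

ɪzgi

Substitution: /p/ → /z/, /ŋ/ → /g/, giving /ɪzg/.
Under (C)V(C), the unsyllabifiable consonants are /g/ (at most one coda consonant is licensed; onsets are limited to one consonant).
Each unlicensed consonant becomes the onset of a new syllable: /g/ → /gi/.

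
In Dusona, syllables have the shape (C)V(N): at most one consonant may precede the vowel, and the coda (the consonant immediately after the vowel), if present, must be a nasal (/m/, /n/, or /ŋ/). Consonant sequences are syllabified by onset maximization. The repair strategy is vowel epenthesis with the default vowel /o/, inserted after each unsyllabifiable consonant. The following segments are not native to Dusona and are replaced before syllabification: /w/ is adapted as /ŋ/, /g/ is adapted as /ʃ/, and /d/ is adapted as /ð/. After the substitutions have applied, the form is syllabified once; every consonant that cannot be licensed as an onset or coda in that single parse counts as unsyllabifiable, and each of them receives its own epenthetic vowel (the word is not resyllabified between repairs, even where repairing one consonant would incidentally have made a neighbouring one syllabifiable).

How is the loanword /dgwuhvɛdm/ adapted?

Substitution: /d/ → /ð/, /g/ → /ʃ/, /w/ → /ŋ/, giving /ðʃŋuhvɛðm/.
Syllabifying with onset maximization leaves /ð/, /ʃ/, /h/, /ð/, /m/ stranded (only a nasal (/m/, /n/, or /ŋ/) is licensed in coda position; onsets are limited to one consonant).
Epenthesis after each stranded consonant: /ð/ → /ðo/, /ʃ/ → /ʃo/, /h/ → /ho/, /ð/ → /ðo/, /m/ → /mo/.

ðoʃoŋuhovɛðomo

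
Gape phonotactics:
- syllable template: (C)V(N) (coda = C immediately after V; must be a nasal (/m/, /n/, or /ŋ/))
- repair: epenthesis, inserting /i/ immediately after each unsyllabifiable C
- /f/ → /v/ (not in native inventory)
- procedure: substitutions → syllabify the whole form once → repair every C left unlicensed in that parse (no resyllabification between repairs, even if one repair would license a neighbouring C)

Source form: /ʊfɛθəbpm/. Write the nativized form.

ʊvɛθəbipimi

Substitution: /f/ → /v/, giving /ʊvɛθəbpm/.
Syllabifying with onset maximization leaves /b/, /p/, /m/ stranded (only a nasal (/m/, /n/, or /ŋ/) is licensed in coda position; onsets are limited to one consonant).
Each unlicensed consonant becomes the onset of a new syllable: /b/ → /bi/, /p/ → /pi/, /m/ → /mi/.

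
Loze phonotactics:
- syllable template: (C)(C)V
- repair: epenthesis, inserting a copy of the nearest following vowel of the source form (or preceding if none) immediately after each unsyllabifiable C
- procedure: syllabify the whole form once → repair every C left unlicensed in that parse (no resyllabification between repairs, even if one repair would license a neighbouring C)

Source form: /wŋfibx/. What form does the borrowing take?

The consonants /w/, /b/, /x/ cannot be parsed into a legal (C)(C)V syllable (no codas are permitted; onsets may contain at most 2 consonants).
Epenthesis after each stranded consonant: /w/ → /wi/, /b/ → /bi/, /x/ → /xi/.

wiŋfibixi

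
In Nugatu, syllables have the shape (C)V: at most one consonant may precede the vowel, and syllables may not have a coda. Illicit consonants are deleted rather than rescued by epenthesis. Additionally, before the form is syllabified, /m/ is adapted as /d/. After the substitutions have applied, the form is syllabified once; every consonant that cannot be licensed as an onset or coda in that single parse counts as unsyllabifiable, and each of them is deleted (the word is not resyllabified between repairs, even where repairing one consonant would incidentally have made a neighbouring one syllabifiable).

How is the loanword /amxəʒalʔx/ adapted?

Substitution: /m/ → /d/, giving /adxəʒalʔx/.
Syllabifying with onset maximization leaves /d/, /l/, /ʔ/, /x/ stranded (no codas are permitted; onsets are limited to one consonant).
Each unlicensed consonant is deleted: /d/, /l/, /ʔ/, /x/.

axəʒa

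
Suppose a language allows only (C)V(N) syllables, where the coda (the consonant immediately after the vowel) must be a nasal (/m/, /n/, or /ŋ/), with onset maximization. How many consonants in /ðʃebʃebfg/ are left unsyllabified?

The consonants /ð/, /b/, /b/, /f/, /g/ cannot be parsed into a legal (C)V(N) syllable (only a nasal (/m/, /n/, or /ŋ/) is licensed in coda position; onsets are limited to one consonant).

5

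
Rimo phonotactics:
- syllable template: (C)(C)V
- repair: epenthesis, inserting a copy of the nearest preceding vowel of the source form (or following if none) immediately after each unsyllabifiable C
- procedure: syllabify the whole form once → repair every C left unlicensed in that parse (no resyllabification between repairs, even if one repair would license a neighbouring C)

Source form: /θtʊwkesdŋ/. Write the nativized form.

The consonants /s/, /d/, /ŋ/ cannot be parsed into a legal (C)(C)V syllable (no codas are permitted; onsets may contain at most 2 consonants).
Epenthesis after each stranded consonant: /s/ → /se/, /d/ → /de/, /ŋ/ → /ŋe/.

θtʊwkesedeŋe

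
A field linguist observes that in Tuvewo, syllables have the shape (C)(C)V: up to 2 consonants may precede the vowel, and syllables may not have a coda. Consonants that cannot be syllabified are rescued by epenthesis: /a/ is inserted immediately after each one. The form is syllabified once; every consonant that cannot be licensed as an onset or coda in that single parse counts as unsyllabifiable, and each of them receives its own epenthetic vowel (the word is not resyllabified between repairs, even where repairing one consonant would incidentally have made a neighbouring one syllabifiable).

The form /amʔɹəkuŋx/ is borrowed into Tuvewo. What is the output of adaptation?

amaʔɹəkuŋaxa

Syllabifying with onset maximization leaves /m/, /ŋ/, /x/ stranded (no codas are permitted; onsets may contain at most 2 consonants).
Inserting the epenthetic vowel yields /m/ → /ma/, /ŋ/ → /ŋa/, /x/ → /xa/.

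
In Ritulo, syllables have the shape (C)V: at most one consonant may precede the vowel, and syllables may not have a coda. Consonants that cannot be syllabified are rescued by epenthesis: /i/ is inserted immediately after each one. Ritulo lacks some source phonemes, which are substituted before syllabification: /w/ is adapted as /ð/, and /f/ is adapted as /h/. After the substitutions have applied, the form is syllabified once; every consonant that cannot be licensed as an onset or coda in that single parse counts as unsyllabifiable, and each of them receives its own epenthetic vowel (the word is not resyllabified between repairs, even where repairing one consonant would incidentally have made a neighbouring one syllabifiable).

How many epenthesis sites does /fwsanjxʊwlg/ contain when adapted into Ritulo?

7

After substitution the input is /hðsanjxʊðlg/.
The unsyllabifiable consonants are /h/, /ð/, /n/, /j/, /ð/, /l/, /g/; each receives one epenthetic vowel.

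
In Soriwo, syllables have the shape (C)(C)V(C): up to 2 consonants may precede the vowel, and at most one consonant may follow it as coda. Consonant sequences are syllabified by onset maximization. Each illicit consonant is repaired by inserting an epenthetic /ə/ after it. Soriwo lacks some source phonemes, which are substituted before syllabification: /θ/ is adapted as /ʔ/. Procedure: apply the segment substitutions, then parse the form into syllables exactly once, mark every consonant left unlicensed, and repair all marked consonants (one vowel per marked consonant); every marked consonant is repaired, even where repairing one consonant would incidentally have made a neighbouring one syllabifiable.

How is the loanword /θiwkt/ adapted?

Substitution: /θ/ → /ʔ/, giving /ʔiwkt/.
Syllabifying with onset maximization leaves /k/, /t/ stranded (at most one coda consonant is licensed; onsets may contain at most 2 consonants).
Epenthesis after each stranded consonant: /k/ → /kə/, /t/ → /tə/.

ʔiwkətə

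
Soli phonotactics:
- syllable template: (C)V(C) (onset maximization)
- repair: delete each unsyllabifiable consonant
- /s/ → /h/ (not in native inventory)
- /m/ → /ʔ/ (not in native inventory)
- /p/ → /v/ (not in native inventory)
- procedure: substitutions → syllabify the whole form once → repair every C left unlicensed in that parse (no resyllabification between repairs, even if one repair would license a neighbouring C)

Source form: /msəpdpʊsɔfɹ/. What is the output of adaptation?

Substitution: /m/ → /ʔ/, /s/ → /h/, /p/ → /v/, giving /ʔhəvdvʊhɔfɹ/.
Syllabifying with onset maximization leaves /ʔ/, /d/, /ɹ/ stranded (at most one coda consonant is licensed; onsets are limited to one consonant).
Deletion applies to /ʔ/, /d/, /ɹ/.

həvvʊhɔf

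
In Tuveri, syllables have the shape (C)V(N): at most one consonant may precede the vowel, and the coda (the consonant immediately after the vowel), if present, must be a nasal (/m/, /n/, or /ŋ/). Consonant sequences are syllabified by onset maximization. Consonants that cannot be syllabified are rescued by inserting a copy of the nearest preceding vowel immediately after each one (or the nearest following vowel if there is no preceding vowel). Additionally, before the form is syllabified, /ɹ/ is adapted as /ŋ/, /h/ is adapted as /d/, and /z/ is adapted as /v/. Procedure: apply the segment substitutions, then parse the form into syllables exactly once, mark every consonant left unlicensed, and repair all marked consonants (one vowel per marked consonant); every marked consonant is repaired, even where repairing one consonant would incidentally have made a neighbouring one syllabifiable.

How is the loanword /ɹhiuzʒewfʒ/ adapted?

Substitution: /ɹ/ → /ŋ/, /h/ → /d/, /z/ → /v/, giving /ŋdiuvʒewfʒ/.
Syllabifying with onset maximization leaves /ŋ/, /v/, /w/, /f/, /ʒ/ stranded (only a nasal (/m/, /n/, or /ŋ/) is licensed in coda position; onsets are limited to one consonant).
Epenthesis after each stranded consonant: /ŋ/ → /ŋi/, /v/ → /vu/, /w/ → /we/, /f/ → /fe/, /ʒ/ → /ʒe/.

ŋidiuvuʒewefeʒe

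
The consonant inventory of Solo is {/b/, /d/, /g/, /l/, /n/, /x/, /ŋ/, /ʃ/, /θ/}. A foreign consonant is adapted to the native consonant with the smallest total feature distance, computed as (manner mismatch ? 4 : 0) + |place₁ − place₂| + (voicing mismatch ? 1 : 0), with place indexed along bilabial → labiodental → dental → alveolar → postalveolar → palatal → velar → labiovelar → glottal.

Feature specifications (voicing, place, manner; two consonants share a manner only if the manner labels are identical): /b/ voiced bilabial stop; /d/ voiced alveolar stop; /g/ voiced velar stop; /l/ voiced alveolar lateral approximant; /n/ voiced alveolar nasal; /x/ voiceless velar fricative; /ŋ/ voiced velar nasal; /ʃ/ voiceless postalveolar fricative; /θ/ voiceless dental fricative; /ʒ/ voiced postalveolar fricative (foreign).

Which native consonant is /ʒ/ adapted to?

ʃ

/ʃ/ is closest: same manner (fricative), place distance 0 (postalveolar→postalveolar), voicing differs (+1); total 1. Next closest is /x/ at distance 3.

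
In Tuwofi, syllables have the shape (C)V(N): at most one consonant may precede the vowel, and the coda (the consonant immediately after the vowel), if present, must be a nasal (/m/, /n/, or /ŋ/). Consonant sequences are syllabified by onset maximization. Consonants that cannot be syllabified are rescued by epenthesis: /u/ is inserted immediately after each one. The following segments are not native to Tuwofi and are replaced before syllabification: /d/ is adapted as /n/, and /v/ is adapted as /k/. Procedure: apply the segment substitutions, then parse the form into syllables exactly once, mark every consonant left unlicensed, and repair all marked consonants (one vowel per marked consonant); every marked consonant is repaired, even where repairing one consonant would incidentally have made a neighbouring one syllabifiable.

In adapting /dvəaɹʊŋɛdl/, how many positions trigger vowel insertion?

2

After substitution the input is /nkəaɹʊŋɛnl/.
The unsyllabifiable consonants are /n/, /l/; each receives one epenthetic vowel.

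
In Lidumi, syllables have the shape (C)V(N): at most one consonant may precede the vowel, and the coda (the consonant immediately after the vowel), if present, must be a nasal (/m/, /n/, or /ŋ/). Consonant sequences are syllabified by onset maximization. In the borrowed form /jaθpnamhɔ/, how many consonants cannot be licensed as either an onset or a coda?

Under (C)V(N), the unsyllabifiable consonants are /θ/, /p/ (only a nasal (/m/, /n/, or /ŋ/) is licensed in coda position; onsets are limited to one consonant).

2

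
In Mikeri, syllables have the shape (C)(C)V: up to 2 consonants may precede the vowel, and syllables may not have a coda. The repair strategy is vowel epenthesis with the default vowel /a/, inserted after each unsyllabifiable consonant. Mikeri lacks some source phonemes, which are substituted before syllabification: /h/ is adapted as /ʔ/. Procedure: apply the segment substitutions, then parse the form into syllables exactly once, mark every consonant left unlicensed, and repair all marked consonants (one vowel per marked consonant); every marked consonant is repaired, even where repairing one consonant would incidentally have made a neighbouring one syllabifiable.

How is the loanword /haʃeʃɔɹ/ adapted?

Substitution: /h/ → /ʔ/, giving /ʔaʃeʃɔɹ/.
Syllabifying with onset maximization leaves /ɹ/ stranded (no codas are permitted; onsets may contain at most 2 consonants).
Inserting the epenthetic vowel yields /ɹ/ → /ɹa/.

ʔaʃeʃɔɹa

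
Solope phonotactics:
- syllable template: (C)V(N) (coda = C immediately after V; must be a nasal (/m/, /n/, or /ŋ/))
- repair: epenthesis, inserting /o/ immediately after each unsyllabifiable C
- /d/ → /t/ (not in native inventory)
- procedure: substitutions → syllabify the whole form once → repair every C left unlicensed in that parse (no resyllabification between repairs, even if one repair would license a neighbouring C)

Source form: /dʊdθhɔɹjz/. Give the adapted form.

tʊtoθohɔɹojozo

Substitution: /d/ → /t/, giving /tʊtθhɔɹjz/.
Under (C)V(N), the unsyllabifiable consonants are /t/, /θ/, /ɹ/, /j/, /z/ (only a nasal (/m/, /n/, or /ŋ/) is licensed in coda position; onsets are limited to one consonant).
Each unlicensed consonant becomes the onset of a new syllable: /t/ → /to/, /θ/ → /θo/, /ɹ/ → /ɹo/, /j/ → /jo/, /z/ → /zo/.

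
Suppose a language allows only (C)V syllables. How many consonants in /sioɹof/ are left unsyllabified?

The consonants /f/ cannot be parsed into a legal (C)V syllable (no codas are permitted; onsets are limited to one consonant).

1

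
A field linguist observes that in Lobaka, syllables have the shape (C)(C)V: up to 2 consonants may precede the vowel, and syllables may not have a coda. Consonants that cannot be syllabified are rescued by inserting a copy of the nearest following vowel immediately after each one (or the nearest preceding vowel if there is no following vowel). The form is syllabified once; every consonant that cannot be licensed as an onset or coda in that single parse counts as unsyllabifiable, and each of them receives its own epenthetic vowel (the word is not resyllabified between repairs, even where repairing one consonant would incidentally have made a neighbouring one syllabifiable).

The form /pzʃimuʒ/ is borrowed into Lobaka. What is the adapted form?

pizʃimuʒu

Syllabifying with onset maximization leaves /p/, /ʒ/ stranded (no codas are permitted; onsets may contain at most 2 consonants).
Each unlicensed consonant becomes the onset of a new syllable: /p/ → /pi/, /ʒ/ → /ʒu/.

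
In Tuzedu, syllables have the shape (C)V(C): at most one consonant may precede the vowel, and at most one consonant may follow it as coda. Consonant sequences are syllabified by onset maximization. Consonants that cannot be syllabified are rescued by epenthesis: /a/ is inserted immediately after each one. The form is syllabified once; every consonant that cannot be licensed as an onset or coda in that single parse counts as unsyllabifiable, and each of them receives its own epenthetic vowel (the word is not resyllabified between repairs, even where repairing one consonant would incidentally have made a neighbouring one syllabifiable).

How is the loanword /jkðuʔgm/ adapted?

jakaðuʔgama

The consonants /j/, /k/, /g/, /m/ cannot be parsed into a legal (C)V(C) syllable (at most one coda consonant is licensed; onsets are limited to one consonant).
Inserting the epenthetic vowel yields /j/ → /ja/, /k/ → /ka/, /g/ → /ga/, /m/ → /ma/.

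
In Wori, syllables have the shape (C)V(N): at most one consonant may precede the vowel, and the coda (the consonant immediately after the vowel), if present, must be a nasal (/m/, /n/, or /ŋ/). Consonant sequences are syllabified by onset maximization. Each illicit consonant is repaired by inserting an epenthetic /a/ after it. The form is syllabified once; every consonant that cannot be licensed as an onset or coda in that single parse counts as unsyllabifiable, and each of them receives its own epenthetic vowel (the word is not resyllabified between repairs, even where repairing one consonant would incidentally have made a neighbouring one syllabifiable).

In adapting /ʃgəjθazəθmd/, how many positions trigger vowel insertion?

The unsyllabifiable consonants are /ʃ/, /j/, /θ/, /m/, /d/; each receives one epenthetic vowel.

5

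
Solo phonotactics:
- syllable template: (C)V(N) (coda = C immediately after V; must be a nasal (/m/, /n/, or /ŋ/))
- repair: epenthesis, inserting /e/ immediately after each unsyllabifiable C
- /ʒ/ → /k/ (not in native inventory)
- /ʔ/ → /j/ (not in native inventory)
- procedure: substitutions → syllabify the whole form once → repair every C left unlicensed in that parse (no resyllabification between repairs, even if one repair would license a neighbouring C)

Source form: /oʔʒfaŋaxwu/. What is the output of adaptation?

Substitution: /ʔ/ → /j/, /ʒ/ → /k/, giving /ojkfaŋaxwu/.
Syllabifying with onset maximization leaves /j/, /k/, /x/ stranded (only a nasal (/m/, /n/, or /ŋ/) is licensed in coda position; onsets are limited to one consonant).
Inserting the epenthetic vowel yields /j/ → /je/, /k/ → /ke/, /x/ → /xe/.

ojekefaŋaxewu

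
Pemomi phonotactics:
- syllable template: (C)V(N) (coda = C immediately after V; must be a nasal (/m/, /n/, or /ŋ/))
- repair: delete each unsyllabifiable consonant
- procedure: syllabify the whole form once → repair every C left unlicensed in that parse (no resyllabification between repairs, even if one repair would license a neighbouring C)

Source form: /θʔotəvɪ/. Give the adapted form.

The consonants /θ/ cannot be parsed into a legal (C)V(N) syllable (only a nasal (/m/, /n/, or /ŋ/) is licensed in coda position; onsets are limited to one consonant).
Each unlicensed consonant is deleted: /θ/.

ʔotəvɪ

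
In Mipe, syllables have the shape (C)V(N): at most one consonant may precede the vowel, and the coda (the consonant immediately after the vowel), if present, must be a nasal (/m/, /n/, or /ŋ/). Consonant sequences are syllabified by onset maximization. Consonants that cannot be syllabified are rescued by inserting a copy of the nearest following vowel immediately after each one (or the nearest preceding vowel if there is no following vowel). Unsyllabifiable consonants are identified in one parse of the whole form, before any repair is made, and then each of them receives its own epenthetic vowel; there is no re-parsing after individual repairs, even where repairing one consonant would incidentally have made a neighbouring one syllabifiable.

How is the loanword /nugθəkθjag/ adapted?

Under (C)V(N), the unsyllabifiable consonants are /g/, /k/, /θ/, /g/ (only a nasal (/m/, /n/, or /ŋ/) is licensed in coda position; onsets are limited to one consonant).
Inserting the epenthetic vowel yields /g/ → /gə/, /k/ → /ka/, /θ/ → /θa/, /g/ → /ga/.

nugəθəkaθajaga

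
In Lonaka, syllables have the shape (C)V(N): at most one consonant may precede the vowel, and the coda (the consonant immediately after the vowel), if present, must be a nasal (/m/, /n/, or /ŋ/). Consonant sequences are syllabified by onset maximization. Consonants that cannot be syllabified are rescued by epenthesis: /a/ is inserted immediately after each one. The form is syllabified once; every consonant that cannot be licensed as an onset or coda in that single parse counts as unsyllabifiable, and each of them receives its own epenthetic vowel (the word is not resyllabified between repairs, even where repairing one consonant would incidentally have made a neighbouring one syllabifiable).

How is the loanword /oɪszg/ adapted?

oɪsazaga

The consonants /s/, /z/, /g/ cannot be parsed into a legal (C)V(N) syllable (only a nasal (/m/, /n/, or /ŋ/) is licensed in coda position; onsets are limited to one consonant).
Each unlicensed consonant becomes the onset of a new syllable: /s/ → /sa/, /z/ → /za/, /g/ → /ga/.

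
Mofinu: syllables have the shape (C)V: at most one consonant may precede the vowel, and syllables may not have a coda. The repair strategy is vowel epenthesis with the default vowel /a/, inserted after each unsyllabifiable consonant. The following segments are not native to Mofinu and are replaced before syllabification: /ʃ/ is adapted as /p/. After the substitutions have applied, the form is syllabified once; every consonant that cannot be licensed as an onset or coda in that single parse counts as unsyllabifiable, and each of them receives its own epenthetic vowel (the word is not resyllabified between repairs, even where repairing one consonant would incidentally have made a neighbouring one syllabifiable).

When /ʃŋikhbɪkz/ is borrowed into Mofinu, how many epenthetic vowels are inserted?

5

After substitution the input is /pŋikhbɪkz/.
The unsyllabifiable consonants are /p/, /k/, /h/, /k/, /z/; each receives one epenthetic vowel.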